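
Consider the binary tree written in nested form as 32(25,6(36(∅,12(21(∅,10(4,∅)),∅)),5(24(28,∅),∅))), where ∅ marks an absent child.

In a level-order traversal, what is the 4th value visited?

36

Level-order visits nodes level by level from the root, left to right within each level.
Level 0: 32
Level 1: 25, 6
Level 2: 36, 5
Level 3: 12, 24
Level 4: 21, 28
Level 5: 10
Level 6: 4
Full level-order sequence: 32, 25, 6, 36, 5, 12, 24, 21, 28, 10, 4.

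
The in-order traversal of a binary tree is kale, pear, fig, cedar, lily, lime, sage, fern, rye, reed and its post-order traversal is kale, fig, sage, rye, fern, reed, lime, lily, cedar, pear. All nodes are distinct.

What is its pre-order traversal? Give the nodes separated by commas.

The last element of post-order is the root; it splits in-order into left and right subtrees.
Root pear: left subtree has 1 node {kale}, right has 8 {fig, cedar, lily, lime, sage, fern, rye, reed}.
  Root cedar: left subtree has 1 node {fig}, right has 6 {lily, lime, sage, fern, rye, reed}.
    Root lily: left subtree has 0 nodes { }, right has 5 {lime, sage, fern, rye, reed}.
      Root lime: left subtree has 0 nodes { }, right has 4 {sage, fern, rye, reed}.
        Root reed: left subtree has 3 nodes {sage, fern, rye}, right has 0 { }.
          Root fern: left subtree has 1 node {sage}, right has 1 {rye}.

pear, kale, cedar, fig, lily, lime, reed, fern, sage, rye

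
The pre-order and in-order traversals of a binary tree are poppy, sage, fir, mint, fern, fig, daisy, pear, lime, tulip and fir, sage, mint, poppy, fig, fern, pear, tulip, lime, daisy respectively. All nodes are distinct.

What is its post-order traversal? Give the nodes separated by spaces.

The first element of pre-order is the root; it splits in-order into left and right subtrees.
Root poppy: left subtree has 3 nodes {fir, sage, mint}, right has 6 {fig, fern, pear, tulip, lime, daisy}.
  Root sage: left subtree has 1 node {fir}, right has 1 {mint}.
  Root fern: left subtree has 1 node {fig}, right has 4 {pear, tulip, lime, daisy}.
    Root daisy: left subtree has 3 nodes {pear, tulip, lime}, right has 0 { }.
      Root pear: left subtree has 0 nodes { }, right has 2 {tulip, lime}.
        Root lime: left subtree has 1 node {tulip}, right has 0 { }.

fir mint sage fig tulip lime pear daisy fern poppy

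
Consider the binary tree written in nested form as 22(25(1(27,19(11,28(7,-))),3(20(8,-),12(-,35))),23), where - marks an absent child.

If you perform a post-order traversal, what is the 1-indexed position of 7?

3

Post-order visits the left subtree, then the right subtree, then the node.
At 22: go left to 25.
  At 25: go left to 1.
    At 1: go left to 27.
      27 is a leaf — visit 27.
    At 1: go right to 19.
      At 19: go left to 11.
        11 is a leaf — visit 11.
      At 19: go right to 28.
        At 28: go left to 7.
          7 is a leaf — visit 7.
        At 28: no right child.
        Visit 28.
      Visit 19.
    Visit 1.
  At 25: go right to 3.
    At 3: go left to 20.
      At 20: go left to 8.
        8 is a leaf — visit 8.
      At 20: no right child.
      Visit 20.
    At 3: go right to 12.
      At 12: no left child.
      At 12: go right to 35.
        35 is a leaf — visit 35.
      Visit 12.
    Visit 3.
  Visit 25.
At 22: go right to 23.
  23 is a leaf — visit 23.
Visit 22.
Full post-order sequence: 27, 11, 7, 28, 19, 1, 8, 20, 35, 12, 3, 25, 23, 22.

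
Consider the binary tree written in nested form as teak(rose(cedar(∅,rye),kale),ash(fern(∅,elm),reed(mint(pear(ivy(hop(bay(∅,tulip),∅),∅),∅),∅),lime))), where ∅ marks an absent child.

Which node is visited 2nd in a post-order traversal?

Post-order visits the left subtree, then the right subtree, then the node.
At teak: go left to rose.
  At rose: go left to cedar.
    At cedar: no left child.
    At cedar: go right to rye.
      rye is a leaf — visit rye.
    Visit cedar.
  At rose: go right to kale.
    kale is a leaf — visit kale.
  Visit rose.
At teak: go right to ash.
  At ash: go left to fern.
    At fern: no left child.
    At fern: go right to elm.
      elm is a leaf — visit elm.
    Visit fern.
  At ash: go right to reed.
    At reed: go left to mint.
      At mint: go left to pear.
        At pear: go left to ivy.
          At ivy: go left to hop.
            At hop: go left to bay.
              At bay: no left child.
              At bay: go right to tulip.
                tulip is a leaf — visit tulip.
              Visit bay.
            At hop: no right child.
            Visit hop.
          At ivy: no right child.
          Visit ivy.
        At pear: no right child.
        Visit pear.
      At mint: no right child.
      Visit mint.
    At reed: go right to lime.
      lime is a leaf — visit lime.
    Visit reed.
  Visit ash.
Visit teak.
Full post-order sequence: rye, cedar, kale, rose, elm, fern, tulip, bay, hop, ivy, pear, mint, lime, reed, ash, teak.

cedar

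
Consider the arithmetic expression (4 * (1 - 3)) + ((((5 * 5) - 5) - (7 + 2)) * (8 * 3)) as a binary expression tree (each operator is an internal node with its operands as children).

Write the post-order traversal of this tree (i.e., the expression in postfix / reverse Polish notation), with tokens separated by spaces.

Post-order on an expression tree gives postfix notation: for each operator, emit left operand, right operand, then the operator.

4 1 3 - * 5 5 * 5 - 7 2 + - 8 3 * * +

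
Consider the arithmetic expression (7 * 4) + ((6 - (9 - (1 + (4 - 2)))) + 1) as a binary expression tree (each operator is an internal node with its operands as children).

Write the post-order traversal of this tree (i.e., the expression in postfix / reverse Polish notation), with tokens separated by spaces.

7 4 * 6 9 1 4 2 - + - - 1 + +

Post-order on an expression tree gives postfix notation: for each operator, emit left operand, right operand, then the operator.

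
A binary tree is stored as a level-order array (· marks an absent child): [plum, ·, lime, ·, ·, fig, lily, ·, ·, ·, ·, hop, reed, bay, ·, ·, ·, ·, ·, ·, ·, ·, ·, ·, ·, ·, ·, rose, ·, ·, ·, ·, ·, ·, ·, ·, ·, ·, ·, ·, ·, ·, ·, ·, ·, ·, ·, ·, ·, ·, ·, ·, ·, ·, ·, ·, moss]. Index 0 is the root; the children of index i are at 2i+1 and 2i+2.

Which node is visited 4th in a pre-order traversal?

hop

Pre-order visits the node, then its left subtree, then its right subtree.
Visit plum.
At plum: no left child.
At plum: go right to lime.
  Visit lime.
  At lime: go left to fig.
    Visit fig.
    At fig: go left to hop.
      hop is a leaf — visit hop.
    At fig: go right to reed.
      reed is a leaf — visit reed.
  At lime: go right to lily.
    Visit lily.
    At lily: go left to bay.
      Visit bay.
      At bay: go left to rose.
        Visit rose.
        At rose: no left child.
        At rose: go right to moss.
          moss is a leaf — visit moss.
      At bay: no right child.
    At lily: no right child.
Full pre-order sequence: plum, lime, fig, hop, reed, lily, bay, rose, moss.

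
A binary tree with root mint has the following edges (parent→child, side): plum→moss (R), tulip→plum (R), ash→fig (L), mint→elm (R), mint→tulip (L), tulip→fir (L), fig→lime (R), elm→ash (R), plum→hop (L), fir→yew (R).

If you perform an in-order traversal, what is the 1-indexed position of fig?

9

In-order visits the left subtree, then the node, then the right subtree.
At mint: go left to tulip.
  At tulip: go left to fir.
    At fir: no left child.
    Visit fir.
    At fir: go right to yew.
      yew is a leaf — visit yew.
  Visit tulip.
  At tulip: go right to plum.
    At plum: go left to hop.
      hop is a leaf — visit hop.
    Visit plum.
    At plum: go right to moss.
      moss is a leaf — visit moss.
Visit mint.
At mint: go right to elm.
  At elm: no left child.
  Visit elm.
  At elm: go right to ash.
    At ash: go left to fig.
      At fig: no left child.
      Visit fig.
      At fig: go right to lime.
        lime is a leaf — visit lime.
    Visit ash.
    At ash: no right child.
Full in-order sequence: fir, yew, tulip, hop, plum, moss, mint, elm, fig, lime, ash.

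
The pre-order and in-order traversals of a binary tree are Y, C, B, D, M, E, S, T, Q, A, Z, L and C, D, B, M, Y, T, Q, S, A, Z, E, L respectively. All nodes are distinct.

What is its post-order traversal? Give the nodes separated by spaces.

The first element of pre-order is the root; it splits in-order into left and right subtrees.
Root Y: left subtree has 4 nodes {C, D, B, M}, right has 7 {T, Q, S, A, Z, E, L}.
  Root C: left subtree has 0 nodes { }, right has 3 {D, B, M}.
    Root B: left subtree has 1 node {D}, right has 1 {M}.
  Root E: left subtree has 5 nodes {T, Q, S, A, Z}, right has 1 {L}.
    Root S: left subtree has 2 nodes {T, Q}, right has 2 {A, Z}.
      Root T: left subtree has 0 nodes { }, right has 1 {Q}.
      Root A: left subtree has 0 nodes { }, right has 1 {Z}.

D M B C Q T Z A S L E Y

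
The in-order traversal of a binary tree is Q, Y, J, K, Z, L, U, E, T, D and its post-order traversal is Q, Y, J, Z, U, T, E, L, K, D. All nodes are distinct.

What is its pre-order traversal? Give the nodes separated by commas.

The last element of post-order is the root; it splits in-order into left and right subtrees.
Root D: left subtree has 9 nodes {Q, Y, J, K, Z, L, U, E, T}, right has 0 { }.
  Root K: left subtree has 3 nodes {Q, Y, J}, right has 5 {Z, L, U, E, T}.
    Root J: left subtree has 2 nodes {Q, Y}, right has 0 { }.
      Root Y: left subtree has 1 node {Q}, right has 0 { }.
    Root L: left subtree has 1 node {Z}, right has 3 {U, E, T}.
      Root E: left subtree has 1 node {U}, right has 1 {T}.

D, K, J, Y, Q, L, Z, E, U, T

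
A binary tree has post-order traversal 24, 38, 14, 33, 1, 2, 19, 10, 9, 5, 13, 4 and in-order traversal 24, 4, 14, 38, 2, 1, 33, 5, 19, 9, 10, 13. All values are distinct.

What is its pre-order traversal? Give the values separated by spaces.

4 24 13 5 2 14 38 1 33 9 19 10

The last element of post-order is the root; it splits in-order into left and right subtrees.
Root 4: left subtree has 1 node {24}, right has 10 {14, 38, 2, 1, 33, 5, 19, 9, 10, 13}.
  Root 13: left subtree has 9 nodes {14, 38, 2, 1, 33, 5, 19, 9, 10}, right has 0 { }.
    Root 5: left subtree has 5 nodes {14, 38, 2, 1, 33}, right has 3 {19, 9, 10}.
      Root 2: left subtree has 2 nodes {14, 38}, right has 2 {1, 33}.
        Root 14: left subtree has 0 nodes { }, right has 1 {38}.
        Root 1: left subtree has 0 nodes { }, right has 1 {33}.
      Root 9: left subtree has 1 node {19}, right has 1 {10}.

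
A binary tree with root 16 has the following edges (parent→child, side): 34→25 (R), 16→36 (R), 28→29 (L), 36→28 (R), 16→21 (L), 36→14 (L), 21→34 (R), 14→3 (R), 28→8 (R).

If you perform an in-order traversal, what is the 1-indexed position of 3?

In-order visits the left subtree, then the node, then the right subtree.
At 16: go left to 21.
  At 21: no left child.
  Visit 21.
  At 21: go right to 34.
    At 34: no left child.
    Visit 34.
    At 34: go right to 25.
      25 is a leaf — visit 25.
Visit 16.
At 16: go right to 36.
  At 36: go left to 14.
    At 14: no left child.
    Visit 14.
    At 14: go right to 3.
      3 is a leaf — visit 3.
  Visit 36.
  At 36: go right to 28.
    At 28: go left to 29.
      29 is a leaf — visit 29.
    Visit 28.
    At 28: go right to 8.
      8 is a leaf — visit 8.
Full in-order sequence: 21, 34, 25, 16, 14, 3, 36, 29, 28, 8.

6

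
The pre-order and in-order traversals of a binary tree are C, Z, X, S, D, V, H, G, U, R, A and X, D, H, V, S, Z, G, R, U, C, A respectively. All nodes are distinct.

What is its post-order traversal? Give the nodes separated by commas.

H, V, D, S, X, R, U, G, Z, A, C

The first element of pre-order is the root; it splits in-order into left and right subtrees.
Root C: left subtree has 9 nodes {X, D, H, V, S, Z, G, R, U}, right has 1 {A}.
  Root Z: left subtree has 5 nodes {X, D, H, V, S}, right has 3 {G, R, U}.
    Root X: left subtree has 0 nodes { }, right has 4 {D, H, V, S}.
      Root S: left subtree has 3 nodes {D, H, V}, right has 0 { }.
        Root D: left subtree has 0 nodes { }, right has 2 {H, V}.
          Root V: left subtree has 1 node {H}, right has 0 { }.
    Root G: left subtree has 0 nodes { }, right has 2 {R, U}.
      Root U: left subtree has 1 node {R}, right has 0 { }.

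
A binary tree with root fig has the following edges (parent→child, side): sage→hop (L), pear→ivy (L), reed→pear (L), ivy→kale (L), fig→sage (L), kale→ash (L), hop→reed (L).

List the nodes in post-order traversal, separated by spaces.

ash kale ivy pear reed hop sage fig

Post-order visits the left subtree, then the right subtree, then the node.
At fig: go left to sage.
  At sage: go left to hop.
    At hop: go left to reed.
      At reed: go left to pear.
        At pear: go left to ivy.
          At ivy: go left to kale.
            At kale: go left to ash.
              ash is a leaf — visit ash.
            At kale: no right child.
            Visit kale.
          At ivy: no right child.
          Visit ivy.
        At pear: no right child.
        Visit pear.
      At reed: no right child.
      Visit reed.
    At hop: no right child.
    Visit hop.
  At sage: no right child.
  Visit sage.
At fig: no right child.
Visit fig.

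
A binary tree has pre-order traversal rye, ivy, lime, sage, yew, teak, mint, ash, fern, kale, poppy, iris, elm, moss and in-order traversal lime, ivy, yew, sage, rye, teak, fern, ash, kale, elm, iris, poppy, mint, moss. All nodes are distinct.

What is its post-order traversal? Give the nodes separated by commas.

The first element of pre-order is the root; it splits in-order into left and right subtrees.
Root rye: left subtree has 4 nodes {lime, ivy, yew, sage}, right has 9 {teak, fern, ash, kale, elm, iris, poppy, mint, moss}.
  Root ivy: left subtree has 1 node {lime}, right has 2 {yew, sage}.
    Root sage: left subtree has 1 node {yew}, right has 0 { }.
  Root teak: left subtree has 0 nodes { }, right has 8 {fern, ash, kale, elm, iris, poppy, mint, moss}.
    Root mint: left subtree has 6 nodes {fern, ash, kale, elm, iris, poppy}, right has 1 {moss}.
      Root ash: left subtree has 1 node {fern}, right has 4 {kale, elm, iris, poppy}.
        Root kale: left subtree has 0 nodes { }, right has 3 {elm, iris, poppy}.
          Root poppy: left subtree has 2 nodes {elm, iris}, right has 0 { }.
            Root iris: left subtree has 1 node {elm}, right has 0 { }.

lime, yew, sage, ivy, fern, elm, iris, poppy, kale, ash, moss, mint, teak, rye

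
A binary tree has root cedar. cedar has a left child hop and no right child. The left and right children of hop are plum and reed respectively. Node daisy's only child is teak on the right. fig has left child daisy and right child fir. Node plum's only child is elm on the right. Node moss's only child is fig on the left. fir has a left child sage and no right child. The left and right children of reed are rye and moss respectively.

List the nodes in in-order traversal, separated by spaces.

In-order visits the left subtree, then the node, then the right subtree.
At cedar: go left to hop.
  At hop: go left to plum.
    At plum: no left child.
    Visit plum.
    At plum: go right to elm.
      elm is a leaf — visit elm.
  Visit hop.
  At hop: go right to reed.
    At reed: go left to rye.
      rye is a leaf — visit rye.
    Visit reed.
    At reed: go right to moss.
      At moss: go left to fig.
        At fig: go left to daisy.
          At daisy: no left child.
          Visit daisy.
          At daisy: go right to teak.
            teak is a leaf — visit teak.
        Visit fig.
        At fig: go right to fir.
          At fir: go left to sage.
            sage is a leaf — visit sage.
          Visit fir.
          At fir: no right child.
      Visit moss.
      At moss: no right child.
Visit cedar.
At cedar: no right child.

plum elm hop rye reed daisy teak fig sage fir moss cedar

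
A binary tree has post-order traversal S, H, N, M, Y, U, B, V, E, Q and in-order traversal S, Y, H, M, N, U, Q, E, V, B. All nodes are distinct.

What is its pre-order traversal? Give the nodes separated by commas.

The last element of post-order is the root; it splits in-order into left and right subtrees.
Root Q: left subtree has 6 nodes {S, Y, H, M, N, U}, right has 3 {E, V, B}.
  Root U: left subtree has 5 nodes {S, Y, H, M, N}, right has 0 { }.
    Root Y: left subtree has 1 node {S}, right has 3 {H, M, N}.
      Root M: left subtree has 1 node {H}, right has 1 {N}.
  Root E: left subtree has 0 nodes { }, right has 2 {V, B}.
    Root V: left subtree has 0 nodes { }, right has 1 {B}.

Q, U, Y, S, M, H, N, E, V, B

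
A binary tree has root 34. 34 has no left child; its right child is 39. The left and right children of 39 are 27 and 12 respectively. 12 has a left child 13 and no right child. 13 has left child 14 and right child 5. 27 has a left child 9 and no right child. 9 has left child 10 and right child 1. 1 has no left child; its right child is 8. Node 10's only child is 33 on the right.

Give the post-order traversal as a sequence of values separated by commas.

33, 10, 8, 1, 9, 27, 14, 5, 13, 12, 39, 34

Post-order visits the left subtree, then the right subtree, then the node.
At 34: no left child.
At 34: go right to 39.
  At 39: go left to 27.
    At 27: go left to 9.
      At 9: go left to 10.
        At 10: no left child.
        At 10: go right to 33.
          33 is a leaf — visit 33.
        Visit 10.
      At 9: go right to 1.
        At 1: no left child.
        At 1: go right to 8.
          8 is a leaf — visit 8.
        Visit 1.
      Visit 9.
    At 27: no right child.
    Visit 27.
  At 39: go right to 12.
    At 12: go left to 13.
      At 13: go left to 14.
        14 is a leaf — visit 14.
      At 13: go right to 5.
        5 is a leaf — visit 5.
      Visit 13.
    At 12: no right child.
    Visit 12.
  Visit 39.
Visit 34.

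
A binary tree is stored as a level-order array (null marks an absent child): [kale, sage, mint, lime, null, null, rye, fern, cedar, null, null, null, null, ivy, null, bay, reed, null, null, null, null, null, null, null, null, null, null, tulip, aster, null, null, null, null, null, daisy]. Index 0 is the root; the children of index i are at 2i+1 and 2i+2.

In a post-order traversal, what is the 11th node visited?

rye

Post-order visits the left subtree, then the right subtree, then the node.
At kale: go left to sage.
  At sage: go left to lime.
    At lime: go left to fern.
      At fern: go left to bay.
        bay is a leaf — visit bay.
      At fern: go right to reed.
        At reed: no left child.
        At reed: go right to daisy.
          daisy is a leaf — visit daisy.
        Visit reed.
      Visit fern.
    At lime: go right to cedar.
      cedar is a leaf — visit cedar.
    Visit lime.
  At sage: no right child.
  Visit sage.
At kale: go right to mint.
  At mint: no left child.
  At mint: go right to rye.
    At rye: go left to ivy.
      At ivy: go left to tulip.
        tulip is a leaf — visit tulip.
      At ivy: go right to aster.
        aster is a leaf — visit aster.
      Visit ivy.
    At rye: no right child.
    Visit rye.
  Visit mint.
Visit kale.
Full post-order sequence: bay, daisy, reed, fern, cedar, lime, sage, tulip, aster, ivy, rye, mint, kale.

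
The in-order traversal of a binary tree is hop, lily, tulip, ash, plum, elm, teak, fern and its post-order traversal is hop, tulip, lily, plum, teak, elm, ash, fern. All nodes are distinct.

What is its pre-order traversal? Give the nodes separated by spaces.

fern ash lily hop tulip elm plum teak

The last element of post-order is the root; it splits in-order into left and right subtrees.
Root fern: left subtree has 7 nodes {hop, lily, tulip, ash, plum, elm, teak}, right has 0 { }.
  Root ash: left subtree has 3 nodes {hop, lily, tulip}, right has 3 {plum, elm, teak}.
    Root lily: left subtree has 1 node {hop}, right has 1 {tulip}.
    Root elm: left subtree has 1 node {plum}, right has 1 {teak}.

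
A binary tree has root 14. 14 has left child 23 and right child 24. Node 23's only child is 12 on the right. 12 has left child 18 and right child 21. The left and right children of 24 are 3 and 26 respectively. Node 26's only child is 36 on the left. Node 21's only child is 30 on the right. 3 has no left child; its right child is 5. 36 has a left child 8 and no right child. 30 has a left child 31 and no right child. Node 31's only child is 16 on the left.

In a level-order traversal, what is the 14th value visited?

16

Level-order visits nodes level by level from the root, left to right within each level.
Level 0: 14
Level 1: 23, 24
Level 2: 12, 3, 26
Level 3: 18, 21, 5, 36
Level 4: 30, 8
Level 5: 31
Level 6: 16
Full level-order sequence: 14, 23, 24, 12, 3, 26, 18, 21, 5, 36, 30, 8, 31, 16.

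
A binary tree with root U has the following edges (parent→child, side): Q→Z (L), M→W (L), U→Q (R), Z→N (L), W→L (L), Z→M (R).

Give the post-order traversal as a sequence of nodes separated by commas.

N, L, W, M, Z, Q, U

Post-order visits the left subtree, then the right subtree, then the node.
At U: no left child.
At U: go right to Q.
  At Q: go left to Z.
    At Z: go left to N.
      N is a leaf — visit N.
    At Z: go right to M.
      At M: go left to W.
        At W: go left to L.
          L is a leaf — visit L.
        At W: no right child.
        Visit W.
      At M: no right child.
      Visit M.
    Visit Z.
  At Q: no right child.
  Visit Q.
Visit U.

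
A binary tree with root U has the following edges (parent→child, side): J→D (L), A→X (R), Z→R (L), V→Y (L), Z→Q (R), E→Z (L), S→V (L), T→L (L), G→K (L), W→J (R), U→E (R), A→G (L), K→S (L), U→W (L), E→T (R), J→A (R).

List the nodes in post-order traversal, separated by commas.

Post-order visits the left subtree, then the right subtree, then the node.
At U: go left to W.
  At W: no left child.
  At W: go right to J.
    At J: go left to D.
      D is a leaf — visit D.
    At J: go right to A.
      At A: go left to G.
        At G: go left to K.
          At K: go left to S.
            At S: go left to V.
              At V: go left to Y.
                Y is a leaf — visit Y.
              At V: no right child.
              Visit V.
            At S: no right child.
            Visit S.
          At K: no right child.
          Visit K.
        At G: no right child.
        Visit G.
      At A: go right to X.
        X is a leaf — visit X.
      Visit A.
    Visit J.
  Visit W.
At U: go right to E.
  At E: go left to Z.
    At Z: go left to R.
      R is a leaf — visit R.
    At Z: go right to Q.
      Q is a leaf — visit Q.
    Visit Z.
  At E: go right to T.
    At T: go left to L.
      L is a leaf — visit L.
    At T: no right child.
    Visit T.
  Visit E.
Visit U.

D, Y, V, S, K, G, X, A, J, W, R, Q, Z, L, T, E, U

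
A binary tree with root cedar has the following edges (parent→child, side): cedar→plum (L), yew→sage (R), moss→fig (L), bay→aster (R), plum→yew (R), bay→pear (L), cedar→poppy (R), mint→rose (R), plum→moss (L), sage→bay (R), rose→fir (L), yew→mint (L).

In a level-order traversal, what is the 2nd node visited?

plum

Level-order visits nodes level by level from the root, left to right within each level.
Level 0: cedar
Level 1: plum, poppy
Level 2: moss, yew
Level 3: fig, mint, sage
Level 4: rose, bay
Level 5: fir, pear, aster
Full level-order sequence: cedar, plum, poppy, moss, yew, fig, mint, sage, rose, bay, fir, pear, aster.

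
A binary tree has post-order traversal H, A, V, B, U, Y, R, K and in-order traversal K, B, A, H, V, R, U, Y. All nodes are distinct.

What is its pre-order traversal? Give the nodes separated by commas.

The last element of post-order is the root; it splits in-order into left and right subtrees.
Root K: left subtree has 0 nodes { }, right has 7 {B, A, H, V, R, U, Y}.
  Root R: left subtree has 4 nodes {B, A, H, V}, right has 2 {U, Y}.
    Root B: left subtree has 0 nodes { }, right has 3 {A, H, V}.
      Root V: left subtree has 2 nodes {A, H}, right has 0 { }.
        Root A: left subtree has 0 nodes { }, right has 1 {H}.
    Root Y: left subtree has 1 node {U}, right has 0 { }.

K, R, B, V, A, H, Y, U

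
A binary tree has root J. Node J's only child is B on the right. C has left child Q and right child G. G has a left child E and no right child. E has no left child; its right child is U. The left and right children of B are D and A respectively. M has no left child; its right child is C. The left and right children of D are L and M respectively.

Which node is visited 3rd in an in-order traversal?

D

In-order visits the left subtree, then the node, then the right subtree.
At J: no left child.
Visit J.
At J: go right to B.
  At B: go left to D.
    At D: go left to L.
      L is a leaf — visit L.
    Visit D.
    At D: go right to M.
      At M: no left child.
      Visit M.
      At M: go right to C.
        At C: go left to Q.
          Q is a leaf — visit Q.
        Visit C.
        At C: go right to G.
          At G: go left to E.
            At E: no left child.
            Visit E.
            At E: go right to U.
              U is a leaf — visit U.
          Visit G.
          At G: no right child.
  Visit B.
  At B: go right to A.
    A is a leaf — visit A.
Full in-order sequence: J, L, D, M, Q, C, E, U, G, B, A.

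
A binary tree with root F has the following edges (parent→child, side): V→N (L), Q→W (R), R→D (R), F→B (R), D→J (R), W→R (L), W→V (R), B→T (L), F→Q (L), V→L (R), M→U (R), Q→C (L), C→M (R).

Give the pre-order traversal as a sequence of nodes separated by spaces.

Pre-order visits the node, then its left subtree, then its right subtree.
Visit F.
At F: go left to Q.
  Visit Q.
  At Q: go left to C.
    Visit C.
    At C: no left child.
    At C: go right to M.
      Visit M.
      At M: no left child.
      At M: go right to U.
        U is a leaf — visit U.
  At Q: go right to W.
    Visit W.
    At W: go left to R.
      Visit R.
      At R: no left child.
      At R: go right to D.
        Visit D.
        At D: no left child.
        At D: go right to J.
          J is a leaf — visit J.
    At W: go right to V.
      Visit V.
      At V: go left to N.
        N is a leaf — visit N.
      At V: go right to L.
        L is a leaf — visit L.
At F: go right to B.
  Visit B.
  At B: go left to T.
    T is a leaf — visit T.
  At B: no right child.

F Q C M U W R D J V N L B T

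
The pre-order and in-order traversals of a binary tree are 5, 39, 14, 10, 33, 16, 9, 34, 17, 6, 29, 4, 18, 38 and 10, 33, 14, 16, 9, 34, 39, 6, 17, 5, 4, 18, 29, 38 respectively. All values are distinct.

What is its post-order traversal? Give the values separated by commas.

The first element of pre-order is the root; it splits in-order into left and right subtrees.
Root 5: left subtree has 9 nodes {10, 33, 14, 16, 9, 34, 39, 6, 17}, right has 4 {4, 18, 29, 38}.
  Root 39: left subtree has 6 nodes {10, 33, 14, 16, 9, 34}, right has 2 {6, 17}.
    Root 14: left subtree has 2 nodes {10, 33}, right has 3 {16, 9, 34}.
      Root 10: left subtree has 0 nodes { }, right has 1 {33}.
      Root 16: left subtree has 0 nodes { }, right has 2 {9, 34}.
        Root 9: left subtree has 0 nodes { }, right has 1 {34}.
    Root 17: left subtree has 1 node {6}, right has 0 { }.
  Root 29: left subtree has 2 nodes {4, 18}, right has 1 {38}.
    Root 4: left subtree has 0 nodes { }, right has 1 {18}.

33, 10, 34, 9, 16, 14, 6, 17, 39, 18, 4, 38, 29, 5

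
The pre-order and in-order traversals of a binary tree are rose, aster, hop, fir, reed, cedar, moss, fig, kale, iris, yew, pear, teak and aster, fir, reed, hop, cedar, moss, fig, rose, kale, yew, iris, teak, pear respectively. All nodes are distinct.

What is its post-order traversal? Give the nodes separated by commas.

The first element of pre-order is the root; it splits in-order into left and right subtrees.
Root rose: left subtree has 7 nodes {aster, fir, reed, hop, cedar, moss, fig}, right has 5 {kale, yew, iris, teak, pear}.
  Root aster: left subtree has 0 nodes { }, right has 6 {fir, reed, hop, cedar, moss, fig}.
    Root hop: left subtree has 2 nodes {fir, reed}, right has 3 {cedar, moss, fig}.
      Root fir: left subtree has 0 nodes { }, right has 1 {reed}.
      Root cedar: left subtree has 0 nodes { }, right has 2 {moss, fig}.
        Root moss: left subtree has 0 nodes { }, right has 1 {fig}.
  Root kale: left subtree has 0 nodes { }, right has 4 {yew, iris, teak, pear}.
    Root iris: left subtree has 1 node {yew}, right has 2 {teak, pear}.
      Root pear: left subtree has 1 node {teak}, right has 0 { }.

reed, fir, fig, moss, cedar, hop, aster, yew, teak, pear, iris, kale, rose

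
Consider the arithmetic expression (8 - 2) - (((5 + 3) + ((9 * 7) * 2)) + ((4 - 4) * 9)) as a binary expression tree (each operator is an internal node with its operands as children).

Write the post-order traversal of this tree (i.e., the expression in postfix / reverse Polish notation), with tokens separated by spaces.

8 2 - 5 3 + 9 7 * 2 * + 4 4 - 9 * + -

Post-order on an expression tree gives postfix notation: for each operator, emit left operand, right operand, then the operator.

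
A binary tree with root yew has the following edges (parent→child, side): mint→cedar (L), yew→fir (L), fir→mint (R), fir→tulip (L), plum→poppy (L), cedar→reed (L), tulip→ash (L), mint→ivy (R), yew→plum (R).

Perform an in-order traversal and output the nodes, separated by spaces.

In-order visits the left subtree, then the node, then the right subtree.
At yew: go left to fir.
  At fir: go left to tulip.
    At tulip: go left to ash.
      ash is a leaf — visit ash.
    Visit tulip.
    At tulip: no right child.
  Visit fir.
  At fir: go right to mint.
    At mint: go left to cedar.
      At cedar: go left to reed.
        reed is a leaf — visit reed.
      Visit cedar.
      At cedar: no right child.
    Visit mint.
    At mint: go right to ivy.
      ivy is a leaf — visit ivy.
Visit yew.
At yew: go right to plum.
  At plum: go left to poppy.
    poppy is a leaf — visit poppy.
  Visit plum.
  At plum: no right child.

ash tulip fir reed cedar mint ivy yew poppy plum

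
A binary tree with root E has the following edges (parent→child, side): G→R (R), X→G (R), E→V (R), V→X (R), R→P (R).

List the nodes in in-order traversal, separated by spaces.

E V X G R P

In-order visits the left subtree, then the node, then the right subtree.
At E: no left child.
Visit E.
At E: go right to V.
  At V: no left child.
  Visit V.
  At V: go right to X.
    At X: no left child.
    Visit X.
    At X: go right to G.
      At G: no left child.
      Visit G.
      At G: go right to R.
        At R: no left child.
        Visit R.
        At R: go right to P.
          P is a leaf — visit P.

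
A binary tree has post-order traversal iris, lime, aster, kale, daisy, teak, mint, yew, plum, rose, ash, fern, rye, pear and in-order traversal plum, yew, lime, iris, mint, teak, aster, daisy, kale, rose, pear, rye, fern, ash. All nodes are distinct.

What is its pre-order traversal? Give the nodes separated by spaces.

The last element of post-order is the root; it splits in-order into left and right subtrees.
Root pear: left subtree has 10 nodes {plum, yew, lime, iris, mint, teak, aster, daisy, kale, rose}, right has 3 {rye, fern, ash}.
  Root rose: left subtree has 9 nodes {plum, yew, lime, iris, mint, teak, aster, daisy, kale}, right has 0 { }.
    Root plum: left subtree has 0 nodes { }, right has 8 {yew, lime, iris, mint, teak, aster, daisy, kale}.
      Root yew: left subtree has 0 nodes { }, right has 7 {lime, iris, mint, teak, aster, daisy, kale}.
        Root mint: left subtree has 2 nodes {lime, iris}, right has 4 {teak, aster, daisy, kale}.
          Root lime: left subtree has 0 nodes { }, right has 1 {iris}.
          Root teak: left subtree has 0 nodes { }, right has 3 {aster, daisy, kale}.
            Root daisy: left subtree has 1 node {aster}, right has 1 {kale}.
  Root rye: left subtree has 0 nodes { }, right has 2 {fern, ash}.
    Root fern: left subtree has 0 nodes { }, right has 1 {ash}.

pear rose plum yew mint lime iris teak daisy aster kale rye fern ash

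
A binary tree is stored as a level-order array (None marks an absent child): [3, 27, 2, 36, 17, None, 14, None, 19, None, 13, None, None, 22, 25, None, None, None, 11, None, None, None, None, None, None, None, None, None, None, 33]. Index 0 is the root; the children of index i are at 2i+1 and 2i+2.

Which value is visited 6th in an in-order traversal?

In-order visits the left subtree, then the node, then the right subtree.
At 3: go left to 27.
  At 27: go left to 36.
    At 36: no left child.
    Visit 36.
    At 36: go right to 19.
      At 19: no left child.
      Visit 19.
      At 19: go right to 11.
        11 is a leaf — visit 11.
  Visit 27.
  At 27: go right to 17.
    At 17: no left child.
    Visit 17.
    At 17: go right to 13.
      13 is a leaf — visit 13.
Visit 3.
At 3: go right to 2.
  At 2: no left child.
  Visit 2.
  At 2: go right to 14.
    At 14: go left to 22.
      22 is a leaf — visit 22.
    Visit 14.
    At 14: go right to 25.
      At 25: go left to 33.
        33 is a leaf — visit 33.
      Visit 25.
      At 25: no right child.
Full in-order sequence: 36, 19, 11, 27, 17, 13, 3, 2, 22, 14, 33, 25.

13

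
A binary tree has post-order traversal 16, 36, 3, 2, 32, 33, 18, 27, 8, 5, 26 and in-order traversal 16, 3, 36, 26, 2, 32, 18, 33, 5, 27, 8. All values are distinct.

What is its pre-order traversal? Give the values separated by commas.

The last element of post-order is the root; it splits in-order into left and right subtrees.
Root 26: left subtree has 3 nodes {16, 3, 36}, right has 7 {2, 32, 18, 33, 5, 27, 8}.
  Root 3: left subtree has 1 node {16}, right has 1 {36}.
  Root 5: left subtree has 4 nodes {2, 32, 18, 33}, right has 2 {27, 8}.
    Root 18: left subtree has 2 nodes {2, 32}, right has 1 {33}.
      Root 32: left subtree has 1 node {2}, right has 0 { }.
    Root 8: left subtree has 1 node {27}, right has 0 { }.

26, 3, 16, 36, 5, 18, 32, 2, 33, 8, 27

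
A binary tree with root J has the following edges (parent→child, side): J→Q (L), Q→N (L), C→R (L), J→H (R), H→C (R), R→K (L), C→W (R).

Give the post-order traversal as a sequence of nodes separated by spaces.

Post-order visits the left subtree, then the right subtree, then the node.
At J: go left to Q.
  At Q: go left to N.
    N is a leaf — visit N.
  At Q: no right child.
  Visit Q.
At J: go right to H.
  At H: no left child.
  At H: go right to C.
    At C: go left to R.
      At R: go left to K.
        K is a leaf — visit K.
      At R: no right child.
      Visit R.
    At C: go right to W.
      W is a leaf — visit W.
    Visit C.
  Visit H.
Visit J.

N Q K R W C H J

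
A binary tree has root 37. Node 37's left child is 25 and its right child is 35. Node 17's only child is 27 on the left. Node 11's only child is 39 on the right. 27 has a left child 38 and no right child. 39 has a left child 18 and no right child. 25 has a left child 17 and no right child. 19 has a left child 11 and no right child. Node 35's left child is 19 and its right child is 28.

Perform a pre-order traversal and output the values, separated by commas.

37, 25, 17, 27, 38, 35, 19, 11, 39, 18, 28

Pre-order visits the node, then its left subtree, then its right subtree.
Visit 37.
At 37: go left to 25.
  Visit 25.
  At 25: go left to 17.
    Visit 17.
    At 17: go left to 27.
      Visit 27.
      At 27: go left to 38.
        38 is a leaf — visit 38.
      At 27: no right child.
    At 17: no right child.
  At 25: no right child.
At 37: go right to 35.
  Visit 35.
  At 35: go left to 19.
    Visit 19.
    At 19: go left to 11.
      Visit 11.
      At 11: no left child.
      At 11: go right to 39.
        Visit 39.
        At 39: go left to 18.
          18 is a leaf — visit 18.
        At 39: no right child.
    At 19: no right child.
  At 35: go right to 28.
    28 is a leaf — visit 28.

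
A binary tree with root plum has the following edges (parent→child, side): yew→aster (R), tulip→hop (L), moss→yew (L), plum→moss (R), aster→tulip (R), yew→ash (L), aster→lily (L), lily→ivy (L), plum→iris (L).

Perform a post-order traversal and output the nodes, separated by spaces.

Post-order visits the left subtree, then the right subtree, then the node.
At plum: go left to iris.
  iris is a leaf — visit iris.
At plum: go right to moss.
  At moss: go left to yew.
    At yew: go left to ash.
      ash is a leaf — visit ash.
    At yew: go right to aster.
      At aster: go left to lily.
        At lily: go left to ivy.
          ivy is a leaf — visit ivy.
        At lily: no right child.
        Visit lily.
      At aster: go right to tulip.
        At tulip: go left to hop.
          hop is a leaf — visit hop.
        At tulip: no right child.
        Visit tulip.
      Visit aster.
    Visit yew.
  At moss: no right child.
  Visit moss.
Visit plum.

iris ash ivy lily hop tulip aster yew moss plum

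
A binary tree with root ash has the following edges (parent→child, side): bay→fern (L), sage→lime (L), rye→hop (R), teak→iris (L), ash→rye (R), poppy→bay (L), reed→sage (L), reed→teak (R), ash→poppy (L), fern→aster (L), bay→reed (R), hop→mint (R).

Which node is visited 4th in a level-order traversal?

Level-order visits nodes level by level from the root, left to right within each level.
Level 0: ash
Level 1: poppy, rye
Level 2: bay, hop
Level 3: fern, reed, mint
Level 4: aster, sage, teak
Level 5: lime, iris
Full level-order sequence: ash, poppy, rye, bay, hop, fern, reed, mint, aster, sage, teak, lime, iris.

bay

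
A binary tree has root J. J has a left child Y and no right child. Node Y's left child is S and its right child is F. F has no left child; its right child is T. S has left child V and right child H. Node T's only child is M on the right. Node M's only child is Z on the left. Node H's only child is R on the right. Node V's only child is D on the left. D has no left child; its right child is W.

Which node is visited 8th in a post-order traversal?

M

Post-order visits the left subtree, then the right subtree, then the node.
At J: go left to Y.
  At Y: go left to S.
    At S: go left to V.
      At V: go left to D.
        At D: no left child.
        At D: go right to W.
          W is a leaf — visit W.
        Visit D.
      At V: no right child.
      Visit V.
    At S: go right to H.
      At H: no left child.
      At H: go right to R.
        R is a leaf — visit R.
      Visit H.
    Visit S.
  At Y: go right to F.
    At F: no left child.
    At F: go right to T.
      At T: no left child.
      At T: go right to M.
        At M: go left to Z.
          Z is a leaf — visit Z.
        At M: no right child.
        Visit M.
      Visit T.
    Visit F.
  Visit Y.
At J: no right child.
Visit J.
Full post-order sequence: W, D, V, R, H, S, Z, M, T, F, Y, J.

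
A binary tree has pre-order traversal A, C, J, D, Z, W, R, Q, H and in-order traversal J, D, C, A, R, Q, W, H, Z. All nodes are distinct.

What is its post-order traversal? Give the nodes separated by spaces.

The first element of pre-order is the root; it splits in-order into left and right subtrees.
Root A: left subtree has 3 nodes {J, D, C}, right has 5 {R, Q, W, H, Z}.
  Root C: left subtree has 2 nodes {J, D}, right has 0 { }.
    Root J: left subtree has 0 nodes { }, right has 1 {D}.
  Root Z: left subtree has 4 nodes {R, Q, W, H}, right has 0 { }.
    Root W: left subtree has 2 nodes {R, Q}, right has 1 {H}.
      Root R: left subtree has 0 nodes { }, right has 1 {Q}.

D J C Q R H W Z A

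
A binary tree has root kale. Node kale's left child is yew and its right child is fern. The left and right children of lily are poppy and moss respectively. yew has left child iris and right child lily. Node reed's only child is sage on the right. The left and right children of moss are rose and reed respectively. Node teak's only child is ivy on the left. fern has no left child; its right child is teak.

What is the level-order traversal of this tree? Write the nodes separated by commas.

Level-order visits nodes level by level from the root, left to right within each level.
Level 0: kale
Level 1: yew, fern
Level 2: iris, lily, teak
Level 3: poppy, moss, ivy
Level 4: rose, reed
Level 5: sage

kale, yew, fern, iris, lily, teak, poppy, moss, ivy, rose, reed, sage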